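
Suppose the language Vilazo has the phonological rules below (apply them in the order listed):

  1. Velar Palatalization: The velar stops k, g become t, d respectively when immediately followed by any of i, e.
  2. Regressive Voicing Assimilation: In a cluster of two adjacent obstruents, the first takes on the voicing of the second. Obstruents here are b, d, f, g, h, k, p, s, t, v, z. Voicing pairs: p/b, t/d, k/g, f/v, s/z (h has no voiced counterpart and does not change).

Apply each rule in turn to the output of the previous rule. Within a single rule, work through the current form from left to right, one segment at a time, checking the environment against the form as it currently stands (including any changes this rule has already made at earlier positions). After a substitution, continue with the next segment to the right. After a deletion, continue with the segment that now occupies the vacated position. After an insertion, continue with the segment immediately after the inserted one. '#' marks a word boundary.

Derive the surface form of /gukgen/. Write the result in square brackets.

[gugden]

1 Velar Palatalization: [gukgen] → [gukden]
2 Regressive Voicing Assimilation: [gukden] → [gugden]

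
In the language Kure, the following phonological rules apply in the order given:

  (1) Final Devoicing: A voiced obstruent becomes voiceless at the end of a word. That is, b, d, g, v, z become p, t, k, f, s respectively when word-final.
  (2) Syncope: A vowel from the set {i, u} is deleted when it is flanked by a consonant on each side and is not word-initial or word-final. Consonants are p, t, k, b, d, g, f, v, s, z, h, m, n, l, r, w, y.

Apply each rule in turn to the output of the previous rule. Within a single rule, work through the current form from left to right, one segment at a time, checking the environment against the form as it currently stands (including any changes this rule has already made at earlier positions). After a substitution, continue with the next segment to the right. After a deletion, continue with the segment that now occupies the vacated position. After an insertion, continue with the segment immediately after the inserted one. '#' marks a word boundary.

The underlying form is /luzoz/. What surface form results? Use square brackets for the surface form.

[lzos]

(1) Final Devoicing: [luzoz] → [luzos]
(2) Syncope: [luzos] → [lzos]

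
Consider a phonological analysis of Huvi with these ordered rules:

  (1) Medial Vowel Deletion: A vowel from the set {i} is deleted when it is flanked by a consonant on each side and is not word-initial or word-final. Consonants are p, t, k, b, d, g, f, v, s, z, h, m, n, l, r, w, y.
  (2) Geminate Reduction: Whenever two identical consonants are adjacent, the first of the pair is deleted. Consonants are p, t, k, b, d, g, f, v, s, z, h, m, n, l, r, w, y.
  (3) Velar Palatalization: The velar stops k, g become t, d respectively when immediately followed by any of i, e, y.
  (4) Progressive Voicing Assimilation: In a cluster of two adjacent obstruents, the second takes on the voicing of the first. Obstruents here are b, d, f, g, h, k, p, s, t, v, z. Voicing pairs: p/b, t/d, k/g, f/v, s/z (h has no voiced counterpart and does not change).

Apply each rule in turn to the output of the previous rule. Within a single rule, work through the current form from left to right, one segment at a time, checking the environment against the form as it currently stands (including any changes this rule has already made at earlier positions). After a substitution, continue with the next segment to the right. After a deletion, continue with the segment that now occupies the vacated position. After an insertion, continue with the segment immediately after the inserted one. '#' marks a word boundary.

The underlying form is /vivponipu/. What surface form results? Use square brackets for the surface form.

(1) Medial Vowel Deletion: [vivponipu] → [vvponpu]
(2) Geminate Reduction: [vvponpu] → [vponpu]
(3) Velar Palatalization: no change — [vponpu]
(4) Progressive Voicing Assimilation: [vponpu] → [vbonpu]

[vbonpu]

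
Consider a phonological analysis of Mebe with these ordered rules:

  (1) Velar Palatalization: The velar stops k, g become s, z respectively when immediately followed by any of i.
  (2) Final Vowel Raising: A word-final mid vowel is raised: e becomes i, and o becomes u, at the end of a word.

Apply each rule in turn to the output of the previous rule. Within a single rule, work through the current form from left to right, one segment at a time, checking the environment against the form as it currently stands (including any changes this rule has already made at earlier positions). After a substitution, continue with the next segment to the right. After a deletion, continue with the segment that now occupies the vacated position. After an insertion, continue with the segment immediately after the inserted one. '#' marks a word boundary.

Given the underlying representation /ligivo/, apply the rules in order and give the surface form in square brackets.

[lizivu]

(1) Velar Palatalization: [ligivo] → [lizivo]
(2) Final Vowel Raising: [lizivo] → [lizivu]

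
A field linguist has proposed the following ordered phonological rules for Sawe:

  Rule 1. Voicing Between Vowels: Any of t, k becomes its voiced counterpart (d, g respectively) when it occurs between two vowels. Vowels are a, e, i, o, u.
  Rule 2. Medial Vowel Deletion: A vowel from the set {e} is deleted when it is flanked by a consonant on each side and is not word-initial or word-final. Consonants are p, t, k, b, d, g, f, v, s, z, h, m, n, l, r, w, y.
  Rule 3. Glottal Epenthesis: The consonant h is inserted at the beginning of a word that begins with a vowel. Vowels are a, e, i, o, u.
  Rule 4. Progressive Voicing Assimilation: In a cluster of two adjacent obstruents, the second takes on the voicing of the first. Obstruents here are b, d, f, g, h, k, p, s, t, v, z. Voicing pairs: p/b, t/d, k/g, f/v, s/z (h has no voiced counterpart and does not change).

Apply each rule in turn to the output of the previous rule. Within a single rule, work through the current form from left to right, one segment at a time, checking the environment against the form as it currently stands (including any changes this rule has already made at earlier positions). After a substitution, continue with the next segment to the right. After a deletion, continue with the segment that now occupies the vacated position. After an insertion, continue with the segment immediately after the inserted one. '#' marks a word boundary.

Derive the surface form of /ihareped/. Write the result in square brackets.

[hiharpt]

Rule 1 Voicing Between Vowels: no change — [ihareped]
Rule 2 Medial Vowel Deletion: [ihareped] → [iharpd]
Rule 3 Glottal Epenthesis: [iharpd] → [hiharpd]
Rule 4 Progressive Voicing Assimilation: [hiharpd] → [hiharpt]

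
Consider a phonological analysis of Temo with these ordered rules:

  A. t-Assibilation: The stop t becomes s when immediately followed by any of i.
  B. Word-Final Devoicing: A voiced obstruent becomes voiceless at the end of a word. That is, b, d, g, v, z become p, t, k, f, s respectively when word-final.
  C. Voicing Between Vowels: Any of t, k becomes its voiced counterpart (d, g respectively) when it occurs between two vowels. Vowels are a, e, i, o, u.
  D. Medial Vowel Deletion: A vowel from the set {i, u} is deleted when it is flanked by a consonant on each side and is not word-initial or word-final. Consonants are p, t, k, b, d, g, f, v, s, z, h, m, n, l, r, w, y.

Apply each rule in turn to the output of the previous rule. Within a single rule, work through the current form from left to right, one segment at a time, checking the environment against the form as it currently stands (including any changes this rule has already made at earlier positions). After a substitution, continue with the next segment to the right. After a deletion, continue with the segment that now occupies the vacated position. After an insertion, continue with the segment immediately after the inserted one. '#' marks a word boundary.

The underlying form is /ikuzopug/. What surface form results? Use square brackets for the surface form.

A t-Assibilation: no change — [ikuzopug]
B Word-Final Devoicing: [ikuzopug] → [ikuzopuk]
C Voicing Between Vowels: [ikuzopuk] → [iguzopuk]
D Medial Vowel Deletion: [iguzopuk] → [igzopk]

[igzopk]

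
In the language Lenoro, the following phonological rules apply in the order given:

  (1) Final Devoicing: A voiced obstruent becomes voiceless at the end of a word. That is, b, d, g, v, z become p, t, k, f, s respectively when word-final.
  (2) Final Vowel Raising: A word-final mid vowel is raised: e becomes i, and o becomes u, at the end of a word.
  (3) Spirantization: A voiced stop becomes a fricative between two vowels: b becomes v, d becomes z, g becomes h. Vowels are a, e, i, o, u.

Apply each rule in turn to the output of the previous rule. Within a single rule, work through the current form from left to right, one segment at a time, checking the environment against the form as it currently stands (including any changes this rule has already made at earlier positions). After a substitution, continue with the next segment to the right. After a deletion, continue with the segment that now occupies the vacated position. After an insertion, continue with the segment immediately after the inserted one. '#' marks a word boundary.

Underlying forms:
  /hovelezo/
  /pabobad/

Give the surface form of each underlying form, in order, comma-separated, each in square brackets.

[hovelezu], [pavovat]

/hovelezo/:
  (1) Final Devoicing: no change — [hovelezo]
  (2) Final Vowel Raising: [hovelezo] → [hovelezu]
  (3) Spirantization: no change — [hovelezu]
/pabobad/:
  (1) Final Devoicing: [pabobad] → [pabobat]
  (2) Final Vowel Raising: no change — [pabobat]
  (3) Spirantization: [pabobat] → [pavovat]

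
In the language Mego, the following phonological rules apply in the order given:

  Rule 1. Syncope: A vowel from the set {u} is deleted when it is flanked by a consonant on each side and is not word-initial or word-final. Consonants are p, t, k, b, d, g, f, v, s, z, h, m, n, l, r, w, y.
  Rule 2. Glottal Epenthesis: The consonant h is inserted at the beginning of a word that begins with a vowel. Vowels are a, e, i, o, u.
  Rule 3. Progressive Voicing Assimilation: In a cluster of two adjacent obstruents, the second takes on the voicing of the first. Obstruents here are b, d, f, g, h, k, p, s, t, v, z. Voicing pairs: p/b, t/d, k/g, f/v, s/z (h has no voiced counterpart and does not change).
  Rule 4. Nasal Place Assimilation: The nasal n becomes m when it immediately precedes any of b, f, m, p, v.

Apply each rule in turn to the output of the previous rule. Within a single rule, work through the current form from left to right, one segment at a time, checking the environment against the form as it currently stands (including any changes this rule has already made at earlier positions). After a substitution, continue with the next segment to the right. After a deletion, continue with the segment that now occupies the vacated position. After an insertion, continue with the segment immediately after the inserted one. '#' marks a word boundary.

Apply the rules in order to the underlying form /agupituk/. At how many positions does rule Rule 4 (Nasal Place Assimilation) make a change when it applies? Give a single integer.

Rule 1 Syncope: [agupituk] → [agpitk]
Rule 2 Glottal Epenthesis: [agpitk] → [hagpitk]
Rule 3 Progressive Voicing Assimilation: [hagpitk] → [hagbitk]
Rule 4 Nasal Place Assimilation: no change — [hagbitk]
Rule Rule 4 changed 0 position(s).

0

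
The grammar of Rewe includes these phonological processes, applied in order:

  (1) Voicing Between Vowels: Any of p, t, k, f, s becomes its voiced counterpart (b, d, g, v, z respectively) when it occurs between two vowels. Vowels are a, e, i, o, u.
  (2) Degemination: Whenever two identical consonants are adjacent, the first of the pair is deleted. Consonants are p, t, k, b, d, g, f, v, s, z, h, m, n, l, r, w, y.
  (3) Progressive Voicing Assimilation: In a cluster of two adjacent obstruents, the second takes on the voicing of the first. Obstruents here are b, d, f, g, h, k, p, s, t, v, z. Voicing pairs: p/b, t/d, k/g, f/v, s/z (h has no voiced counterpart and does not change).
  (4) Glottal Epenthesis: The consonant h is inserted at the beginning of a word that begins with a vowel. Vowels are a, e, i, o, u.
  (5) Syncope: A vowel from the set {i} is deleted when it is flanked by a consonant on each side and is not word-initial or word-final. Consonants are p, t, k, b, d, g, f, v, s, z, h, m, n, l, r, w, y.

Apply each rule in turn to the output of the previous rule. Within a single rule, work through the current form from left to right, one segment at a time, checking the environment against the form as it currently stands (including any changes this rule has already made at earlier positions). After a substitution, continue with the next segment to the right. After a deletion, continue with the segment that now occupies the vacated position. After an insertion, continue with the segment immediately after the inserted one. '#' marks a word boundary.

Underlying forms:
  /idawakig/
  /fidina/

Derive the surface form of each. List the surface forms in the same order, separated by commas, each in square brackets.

/idawakig/:
  (1) Voicing Between Vowels: [idawakig] → [idawagig]
  (2) Degemination: no change — [idawagig]
  (3) Progressive Voicing Assimilation: no change — [idawagig]
  (4) Glottal Epenthesis: [idawagig] → [hidawagig]
  (5) Syncope: [hidawagig] → [hdawagg]
/fidina/:
  (1) Voicing Between Vowels: no change — [fidina]
  (2) Degemination: no change — [fidina]
  (3) Progressive Voicing Assimilation: no change — [fidina]
  (4) Glottal Epenthesis: no change — [fidina]
  (5) Syncope: [fidina] → [fdna]

[hdawagg], [fdna]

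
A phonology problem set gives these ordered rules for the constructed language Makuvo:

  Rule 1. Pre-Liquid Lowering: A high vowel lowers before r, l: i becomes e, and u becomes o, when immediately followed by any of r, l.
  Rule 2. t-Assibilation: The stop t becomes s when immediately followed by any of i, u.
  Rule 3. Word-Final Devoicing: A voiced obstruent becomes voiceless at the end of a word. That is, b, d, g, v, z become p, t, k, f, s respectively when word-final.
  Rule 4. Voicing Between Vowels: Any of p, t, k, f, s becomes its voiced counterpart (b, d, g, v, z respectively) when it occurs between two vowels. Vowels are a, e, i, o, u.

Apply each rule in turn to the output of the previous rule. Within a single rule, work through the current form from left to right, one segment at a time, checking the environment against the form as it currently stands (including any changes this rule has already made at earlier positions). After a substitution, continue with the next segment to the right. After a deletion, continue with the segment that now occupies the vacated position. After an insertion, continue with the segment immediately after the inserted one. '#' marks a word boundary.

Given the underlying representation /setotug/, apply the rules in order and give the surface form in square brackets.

Rule 1 Pre-Liquid Lowering: no change — [setotug]
Rule 2 t-Assibilation: [setotug] → [setosug]
Rule 3 Word-Final Devoicing: [setosug] → [setosuk]
Rule 4 Voicing Between Vowels: [setosuk] → [sedozuk]

[sedozuk]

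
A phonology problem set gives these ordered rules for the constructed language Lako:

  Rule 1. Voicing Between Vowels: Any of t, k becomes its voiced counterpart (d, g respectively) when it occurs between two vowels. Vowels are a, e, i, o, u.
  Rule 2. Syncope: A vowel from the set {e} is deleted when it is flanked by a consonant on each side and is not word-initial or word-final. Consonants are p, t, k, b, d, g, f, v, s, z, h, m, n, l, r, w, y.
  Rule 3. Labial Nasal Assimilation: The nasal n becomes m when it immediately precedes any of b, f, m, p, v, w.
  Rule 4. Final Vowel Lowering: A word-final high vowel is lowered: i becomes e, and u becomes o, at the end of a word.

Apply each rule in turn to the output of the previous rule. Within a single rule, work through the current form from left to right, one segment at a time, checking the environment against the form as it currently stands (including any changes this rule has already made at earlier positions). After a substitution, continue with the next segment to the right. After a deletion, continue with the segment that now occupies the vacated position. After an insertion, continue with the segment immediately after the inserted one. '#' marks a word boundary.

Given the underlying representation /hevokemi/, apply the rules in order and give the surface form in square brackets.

Rule 1 Voicing Between Vowels: [hevokemi] → [hevogemi]
Rule 2 Syncope: [hevogemi] → [hvogmi]
Rule 3 Labial Nasal Assimilation: no change — [hvogmi]
Rule 4 Final Vowel Lowering: [hvogmi] → [hvogme]

[hvogme]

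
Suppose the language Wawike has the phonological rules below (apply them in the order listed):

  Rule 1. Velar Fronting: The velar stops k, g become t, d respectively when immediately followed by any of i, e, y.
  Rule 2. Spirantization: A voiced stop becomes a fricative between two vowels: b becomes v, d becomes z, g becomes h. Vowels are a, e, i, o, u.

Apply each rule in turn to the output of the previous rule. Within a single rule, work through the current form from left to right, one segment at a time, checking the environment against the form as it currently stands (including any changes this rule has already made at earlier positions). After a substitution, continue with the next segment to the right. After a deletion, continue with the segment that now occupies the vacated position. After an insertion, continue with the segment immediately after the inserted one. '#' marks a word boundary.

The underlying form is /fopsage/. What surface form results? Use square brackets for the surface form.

Rule 1 Velar Fronting: [fopsage] → [fopsade]
Rule 2 Spirantization: [fopsade] → [fopsaze]

[fopsaze]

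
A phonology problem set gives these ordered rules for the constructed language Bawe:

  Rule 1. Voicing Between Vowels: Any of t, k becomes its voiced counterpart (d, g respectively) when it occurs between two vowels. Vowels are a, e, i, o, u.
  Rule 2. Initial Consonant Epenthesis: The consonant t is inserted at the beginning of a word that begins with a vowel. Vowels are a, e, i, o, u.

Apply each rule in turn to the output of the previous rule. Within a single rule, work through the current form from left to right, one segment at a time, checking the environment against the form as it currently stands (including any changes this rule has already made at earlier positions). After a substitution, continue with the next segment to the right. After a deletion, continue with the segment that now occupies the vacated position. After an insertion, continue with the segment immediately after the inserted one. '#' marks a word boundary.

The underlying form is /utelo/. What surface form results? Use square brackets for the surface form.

[tudelo]

Rule 1 Voicing Between Vowels: [utelo] → [udelo]
Rule 2 Initial Consonant Epenthesis: [udelo] → [tudelo]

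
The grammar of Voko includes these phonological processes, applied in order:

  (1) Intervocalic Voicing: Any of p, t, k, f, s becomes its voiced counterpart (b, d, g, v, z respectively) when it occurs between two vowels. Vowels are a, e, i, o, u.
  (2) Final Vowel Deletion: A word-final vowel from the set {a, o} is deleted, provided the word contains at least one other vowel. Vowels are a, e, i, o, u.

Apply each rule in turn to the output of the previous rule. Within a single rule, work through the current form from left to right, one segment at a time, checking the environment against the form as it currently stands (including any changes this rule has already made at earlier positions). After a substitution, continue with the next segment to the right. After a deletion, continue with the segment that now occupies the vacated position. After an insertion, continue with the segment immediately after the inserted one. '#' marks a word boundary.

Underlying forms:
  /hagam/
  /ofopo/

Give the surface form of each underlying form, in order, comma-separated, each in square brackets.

[hagam], [ovob]

/hagam/:
  (1) Intervocalic Voicing: no change — [hagam]
  (2) Final Vowel Deletion: no change — [hagam]
/ofopo/:
  (1) Intervocalic Voicing: [ofopo] → [ovobo]
  (2) Final Vowel Deletion: [ovobo] → [ovob]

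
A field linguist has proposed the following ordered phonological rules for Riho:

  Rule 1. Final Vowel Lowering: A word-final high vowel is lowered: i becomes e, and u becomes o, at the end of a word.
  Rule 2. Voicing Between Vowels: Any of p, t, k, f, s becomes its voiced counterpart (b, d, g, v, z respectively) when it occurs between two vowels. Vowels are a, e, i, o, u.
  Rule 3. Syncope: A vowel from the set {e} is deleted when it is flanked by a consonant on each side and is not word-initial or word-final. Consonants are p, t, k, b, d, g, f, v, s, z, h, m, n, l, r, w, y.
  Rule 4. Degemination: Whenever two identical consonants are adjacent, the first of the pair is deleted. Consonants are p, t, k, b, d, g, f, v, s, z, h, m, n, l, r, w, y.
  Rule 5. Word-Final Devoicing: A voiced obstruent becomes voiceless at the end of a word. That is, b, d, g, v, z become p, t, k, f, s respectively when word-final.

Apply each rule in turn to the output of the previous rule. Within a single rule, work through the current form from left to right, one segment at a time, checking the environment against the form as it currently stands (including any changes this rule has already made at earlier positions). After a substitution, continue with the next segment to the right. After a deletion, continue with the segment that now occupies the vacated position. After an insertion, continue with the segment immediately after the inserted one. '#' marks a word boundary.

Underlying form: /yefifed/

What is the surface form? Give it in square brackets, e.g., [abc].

Rule 1 Final Vowel Lowering: no change — [yefifed]
Rule 2 Voicing Between Vowels: [yefifed] → [yevived]
Rule 3 Syncope: [yevived] → [yvivd]
Rule 4 Degemination: no change — [yvivd]
Rule 5 Word-Final Devoicing: [yvivd] → [yvivt]

[yvivt]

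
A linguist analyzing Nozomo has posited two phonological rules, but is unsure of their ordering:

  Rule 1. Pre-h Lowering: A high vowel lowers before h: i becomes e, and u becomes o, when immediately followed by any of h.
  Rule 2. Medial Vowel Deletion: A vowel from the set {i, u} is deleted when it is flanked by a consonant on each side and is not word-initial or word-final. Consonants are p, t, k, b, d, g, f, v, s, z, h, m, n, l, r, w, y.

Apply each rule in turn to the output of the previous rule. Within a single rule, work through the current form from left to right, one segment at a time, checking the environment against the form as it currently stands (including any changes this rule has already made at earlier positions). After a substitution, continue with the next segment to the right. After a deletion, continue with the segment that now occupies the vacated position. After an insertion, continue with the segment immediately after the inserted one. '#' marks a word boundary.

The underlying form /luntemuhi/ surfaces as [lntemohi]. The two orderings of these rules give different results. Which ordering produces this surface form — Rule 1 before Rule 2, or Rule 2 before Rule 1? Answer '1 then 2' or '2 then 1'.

Order 1 then 2:
  1 Pre-h Lowering: [luntemuhi] → [luntemohi]
  2 Medial Vowel Deletion: [luntemohi] → [lntemohi]
  result: [lntemohi]
Order 2 then 1:
  2 Medial Vowel Deletion: [luntemuhi] → [lntemhi]
  1 Pre-h Lowering: no change — [lntemhi]
  result: [lntemhi]

1 then 2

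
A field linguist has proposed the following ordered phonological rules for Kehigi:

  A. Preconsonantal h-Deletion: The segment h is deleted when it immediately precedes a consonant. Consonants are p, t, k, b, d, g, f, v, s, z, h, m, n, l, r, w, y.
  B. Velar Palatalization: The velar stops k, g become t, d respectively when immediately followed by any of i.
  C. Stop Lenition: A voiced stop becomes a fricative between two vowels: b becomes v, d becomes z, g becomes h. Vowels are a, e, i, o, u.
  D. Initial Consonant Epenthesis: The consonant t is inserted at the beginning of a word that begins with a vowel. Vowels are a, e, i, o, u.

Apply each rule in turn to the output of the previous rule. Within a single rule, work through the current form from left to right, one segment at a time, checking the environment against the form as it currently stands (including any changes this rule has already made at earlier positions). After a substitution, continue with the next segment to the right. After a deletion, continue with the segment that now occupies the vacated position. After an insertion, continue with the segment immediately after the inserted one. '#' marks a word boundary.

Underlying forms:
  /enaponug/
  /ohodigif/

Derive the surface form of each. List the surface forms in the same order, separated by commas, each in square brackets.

/enaponug/:
  A Preconsonantal h-Deletion: no change — [enaponug]
  B Velar Palatalization: no change — [enaponug]
  C Stop Lenition: no change — [enaponug]
  D Initial Consonant Epenthesis: [enaponug] → [tenaponug]
/ohodigif/:
  A Preconsonantal h-Deletion: no change — [ohodigif]
  B Velar Palatalization: [ohodigif] → [ohodidif]
  C Stop Lenition: [ohodidif] → [ohozizif]
  D Initial Consonant Epenthesis: [ohozizif] → [tohozizif]

[tenaponug], [tohozizif]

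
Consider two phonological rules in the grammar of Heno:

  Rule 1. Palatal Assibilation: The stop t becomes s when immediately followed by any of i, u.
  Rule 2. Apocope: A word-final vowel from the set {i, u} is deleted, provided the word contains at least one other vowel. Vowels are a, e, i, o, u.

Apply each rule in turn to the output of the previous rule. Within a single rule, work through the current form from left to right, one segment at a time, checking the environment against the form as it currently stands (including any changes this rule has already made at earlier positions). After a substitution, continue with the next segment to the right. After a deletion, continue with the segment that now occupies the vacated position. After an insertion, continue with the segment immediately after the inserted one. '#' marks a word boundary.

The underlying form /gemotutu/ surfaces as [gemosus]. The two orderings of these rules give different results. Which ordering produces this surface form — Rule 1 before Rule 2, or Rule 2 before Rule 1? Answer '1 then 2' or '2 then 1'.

Order 1 then 2:
  1 Palatal Assibilation: [gemotutu] → [gemosusu]
  2 Apocope: [gemosusu] → [gemosus]
  result: [gemosus]
Order 2 then 1:
  2 Apocope: [gemotutu] → [gemotut]
  1 Palatal Assibilation: [gemotut] → [gemosut]
  result: [gemosut]

1 then 2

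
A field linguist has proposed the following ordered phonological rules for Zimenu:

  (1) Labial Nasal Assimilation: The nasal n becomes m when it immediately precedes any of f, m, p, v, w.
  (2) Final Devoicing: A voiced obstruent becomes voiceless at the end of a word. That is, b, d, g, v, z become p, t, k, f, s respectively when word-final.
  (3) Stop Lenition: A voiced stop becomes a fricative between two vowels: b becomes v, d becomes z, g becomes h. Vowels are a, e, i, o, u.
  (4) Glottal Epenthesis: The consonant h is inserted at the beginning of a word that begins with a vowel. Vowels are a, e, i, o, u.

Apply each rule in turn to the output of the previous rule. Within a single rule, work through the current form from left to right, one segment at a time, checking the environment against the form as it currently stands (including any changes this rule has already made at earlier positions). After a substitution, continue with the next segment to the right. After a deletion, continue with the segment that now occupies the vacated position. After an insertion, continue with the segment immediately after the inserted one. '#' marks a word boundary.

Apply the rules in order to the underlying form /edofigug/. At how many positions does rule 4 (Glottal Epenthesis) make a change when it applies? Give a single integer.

(1) Labial Nasal Assimilation: no change — [edofigug]
(2) Final Devoicing: [edofigug] → [edofiguk]
(3) Stop Lenition: [edofiguk] → [ezofihuk]
(4) Glottal Epenthesis: [ezofihuk] → [hezofihuk]
Rule 4 changed 1 position(s).

1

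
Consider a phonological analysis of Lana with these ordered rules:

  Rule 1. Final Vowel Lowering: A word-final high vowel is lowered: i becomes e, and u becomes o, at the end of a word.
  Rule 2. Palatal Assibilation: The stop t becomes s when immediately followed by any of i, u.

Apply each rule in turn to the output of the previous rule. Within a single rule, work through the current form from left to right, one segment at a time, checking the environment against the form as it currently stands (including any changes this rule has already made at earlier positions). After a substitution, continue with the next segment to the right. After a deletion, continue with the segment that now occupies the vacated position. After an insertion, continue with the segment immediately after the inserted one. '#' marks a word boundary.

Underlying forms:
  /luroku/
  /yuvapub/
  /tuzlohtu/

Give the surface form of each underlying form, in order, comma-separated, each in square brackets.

/luroku/:
  Rule 1 Final Vowel Lowering: [luroku] → [luroko]
  Rule 2 Palatal Assibilation: no change — [luroko]
/yuvapub/:
  Rule 1 Final Vowel Lowering: no change — [yuvapub]
  Rule 2 Palatal Assibilation: no change — [yuvapub]
/tuzlohtu/:
  Rule 1 Final Vowel Lowering: [tuzlohtu] → [tuzlohto]
  Rule 2 Palatal Assibilation: [tuzlohto] → [suzlohto]

[luroko], [yuvapub], [suzlohto]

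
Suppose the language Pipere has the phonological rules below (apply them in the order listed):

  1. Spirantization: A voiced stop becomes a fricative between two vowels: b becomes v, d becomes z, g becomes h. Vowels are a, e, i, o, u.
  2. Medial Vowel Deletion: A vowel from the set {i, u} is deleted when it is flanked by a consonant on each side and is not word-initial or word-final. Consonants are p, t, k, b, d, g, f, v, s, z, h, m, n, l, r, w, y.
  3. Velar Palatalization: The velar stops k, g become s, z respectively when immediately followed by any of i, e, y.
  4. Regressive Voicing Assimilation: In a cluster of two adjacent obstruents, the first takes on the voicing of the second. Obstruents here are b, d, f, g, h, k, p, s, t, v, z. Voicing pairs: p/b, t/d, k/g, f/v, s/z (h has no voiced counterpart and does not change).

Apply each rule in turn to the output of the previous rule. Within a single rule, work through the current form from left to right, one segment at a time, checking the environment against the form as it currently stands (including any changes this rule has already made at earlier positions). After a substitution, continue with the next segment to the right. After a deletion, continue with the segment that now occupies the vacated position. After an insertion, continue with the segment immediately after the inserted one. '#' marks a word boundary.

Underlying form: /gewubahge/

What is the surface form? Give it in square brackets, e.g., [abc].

[zewvahze]

1 Spirantization: [gewubahge] → [gewuvahge]
2 Medial Vowel Deletion: [gewuvahge] → [gewvahge]
3 Velar Palatalization: [gewvahge] → [zewvahze]
4 Regressive Voicing Assimilation: no change — [zewvahze]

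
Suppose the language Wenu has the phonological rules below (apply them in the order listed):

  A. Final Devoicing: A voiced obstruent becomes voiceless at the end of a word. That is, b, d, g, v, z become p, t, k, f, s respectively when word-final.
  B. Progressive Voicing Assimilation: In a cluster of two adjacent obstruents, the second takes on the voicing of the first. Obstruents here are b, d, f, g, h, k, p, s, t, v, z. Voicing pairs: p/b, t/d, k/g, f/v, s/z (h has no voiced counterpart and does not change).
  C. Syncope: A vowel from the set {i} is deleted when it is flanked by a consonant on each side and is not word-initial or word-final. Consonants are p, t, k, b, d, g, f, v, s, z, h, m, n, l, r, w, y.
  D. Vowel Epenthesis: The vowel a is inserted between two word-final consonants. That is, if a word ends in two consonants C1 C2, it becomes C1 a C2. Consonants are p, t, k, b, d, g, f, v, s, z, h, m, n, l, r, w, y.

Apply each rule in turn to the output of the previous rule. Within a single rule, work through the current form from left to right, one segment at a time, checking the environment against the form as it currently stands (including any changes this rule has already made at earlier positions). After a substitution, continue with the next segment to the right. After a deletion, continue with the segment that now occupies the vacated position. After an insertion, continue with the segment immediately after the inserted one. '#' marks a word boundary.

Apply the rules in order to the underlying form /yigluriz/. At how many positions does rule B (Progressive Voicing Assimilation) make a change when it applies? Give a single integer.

A Final Devoicing: [yigluriz] → [yigluris]
B Progressive Voicing Assimilation: no change — [yigluris]
C Syncope: [yigluris] → [yglurs]
D Vowel Epenthesis: [yglurs] → [ygluras]
Rule B changed 0 position(s).

0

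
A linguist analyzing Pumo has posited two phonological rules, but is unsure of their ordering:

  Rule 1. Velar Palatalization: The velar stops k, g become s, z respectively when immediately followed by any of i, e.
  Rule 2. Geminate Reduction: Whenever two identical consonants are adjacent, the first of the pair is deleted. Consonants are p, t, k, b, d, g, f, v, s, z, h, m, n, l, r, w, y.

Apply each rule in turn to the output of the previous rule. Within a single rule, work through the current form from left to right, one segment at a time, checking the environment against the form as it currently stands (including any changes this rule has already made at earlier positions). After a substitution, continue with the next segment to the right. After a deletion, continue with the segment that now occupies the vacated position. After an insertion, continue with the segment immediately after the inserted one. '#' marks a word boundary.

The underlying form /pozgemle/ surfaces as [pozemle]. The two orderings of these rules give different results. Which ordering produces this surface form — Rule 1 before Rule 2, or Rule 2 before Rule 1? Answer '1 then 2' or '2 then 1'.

1 then 2

Order 1 then 2:
  1 Velar Palatalization: [pozgemle] → [pozzemle]
  2 Geminate Reduction: [pozzemle] → [pozemle]
  result: [pozemle]
Order 2 then 1:
  2 Geminate Reduction: no change — [pozgemle]
  1 Velar Palatalization: [pozgemle] → [pozzemle]
  result: [pozzemle]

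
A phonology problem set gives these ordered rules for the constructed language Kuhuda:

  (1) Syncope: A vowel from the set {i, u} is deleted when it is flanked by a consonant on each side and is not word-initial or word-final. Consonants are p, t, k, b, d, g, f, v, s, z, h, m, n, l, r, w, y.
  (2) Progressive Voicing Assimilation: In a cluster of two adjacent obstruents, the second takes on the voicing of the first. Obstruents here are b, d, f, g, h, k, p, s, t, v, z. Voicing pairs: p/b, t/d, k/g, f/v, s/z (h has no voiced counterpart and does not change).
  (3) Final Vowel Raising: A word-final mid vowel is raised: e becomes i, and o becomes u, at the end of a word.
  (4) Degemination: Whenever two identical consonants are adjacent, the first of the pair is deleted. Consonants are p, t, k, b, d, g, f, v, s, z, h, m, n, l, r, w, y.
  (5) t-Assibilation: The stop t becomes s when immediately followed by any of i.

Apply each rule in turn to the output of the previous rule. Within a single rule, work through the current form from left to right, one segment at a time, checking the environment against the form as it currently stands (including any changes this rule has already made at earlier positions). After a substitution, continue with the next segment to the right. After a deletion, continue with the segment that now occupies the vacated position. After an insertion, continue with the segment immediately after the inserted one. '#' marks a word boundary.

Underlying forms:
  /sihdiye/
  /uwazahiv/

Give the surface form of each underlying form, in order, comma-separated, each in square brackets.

[shtyi], [uwazahf]

/sihdiye/:
  (1) Syncope: [sihdiye] → [shdye]
  (2) Progressive Voicing Assimilation: [shdye] → [shtye]
  (3) Final Vowel Raising: [shtye] → [shtyi]
  (4) Degemination: no change — [shtyi]
  (5) t-Assibilation: no change — [shtyi]
/uwazahiv/:
  (1) Syncope: [uwazahiv] → [uwazahv]
  (2) Progressive Voicing Assimilation: [uwazahv] → [uwazahf]
  (3) Final Vowel Raising: no change — [uwazahf]
  (4) Degemination: no change — [uwazahf]
  (5) t-Assibilation: no change — [uwazahf]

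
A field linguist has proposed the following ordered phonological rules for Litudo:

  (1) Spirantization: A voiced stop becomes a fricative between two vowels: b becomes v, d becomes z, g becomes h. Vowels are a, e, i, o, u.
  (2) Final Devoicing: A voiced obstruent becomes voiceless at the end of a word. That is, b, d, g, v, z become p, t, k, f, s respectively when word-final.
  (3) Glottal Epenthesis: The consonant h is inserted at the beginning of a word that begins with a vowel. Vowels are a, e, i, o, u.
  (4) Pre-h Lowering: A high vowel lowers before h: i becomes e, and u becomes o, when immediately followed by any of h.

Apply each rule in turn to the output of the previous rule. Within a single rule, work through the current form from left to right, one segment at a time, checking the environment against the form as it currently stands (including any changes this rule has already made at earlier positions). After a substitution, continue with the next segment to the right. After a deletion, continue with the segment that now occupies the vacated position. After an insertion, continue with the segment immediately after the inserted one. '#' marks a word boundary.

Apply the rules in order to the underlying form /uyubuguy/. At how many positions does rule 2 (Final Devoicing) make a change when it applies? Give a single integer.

(1) Spirantization: [uyubuguy] → [uyuvuhuy]
(2) Final Devoicing: no change — [uyuvuhuy]
(3) Glottal Epenthesis: [uyuvuhuy] → [huyuvuhuy]
(4) Pre-h Lowering: [huyuvuhuy] → [huyuvohuy]
Rule 2 changed 0 position(s).

0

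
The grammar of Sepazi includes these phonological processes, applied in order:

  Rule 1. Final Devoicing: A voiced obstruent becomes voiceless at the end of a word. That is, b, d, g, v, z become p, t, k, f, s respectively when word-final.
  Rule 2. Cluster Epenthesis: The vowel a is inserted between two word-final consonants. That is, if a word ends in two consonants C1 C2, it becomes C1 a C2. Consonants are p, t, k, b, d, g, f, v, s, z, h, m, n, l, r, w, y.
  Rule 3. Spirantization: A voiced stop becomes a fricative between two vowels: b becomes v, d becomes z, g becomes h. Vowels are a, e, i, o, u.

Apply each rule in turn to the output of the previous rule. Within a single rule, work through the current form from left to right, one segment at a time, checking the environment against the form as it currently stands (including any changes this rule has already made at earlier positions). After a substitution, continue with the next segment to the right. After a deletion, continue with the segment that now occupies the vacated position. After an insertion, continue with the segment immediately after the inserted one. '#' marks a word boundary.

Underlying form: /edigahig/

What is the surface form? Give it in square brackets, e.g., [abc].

Rule 1 Final Devoicing: [edigahig] → [edigahik]
Rule 2 Cluster Epenthesis: no change — [edigahik]
Rule 3 Spirantization: [edigahik] → [ezihahik]

[ezihahik]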